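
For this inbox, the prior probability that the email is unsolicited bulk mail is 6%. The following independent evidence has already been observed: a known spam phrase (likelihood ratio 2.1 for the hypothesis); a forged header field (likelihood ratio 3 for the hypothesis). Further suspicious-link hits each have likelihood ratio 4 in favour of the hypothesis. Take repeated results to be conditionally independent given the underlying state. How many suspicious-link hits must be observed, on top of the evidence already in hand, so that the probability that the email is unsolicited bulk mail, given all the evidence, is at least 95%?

3

Prior odds = 0.06/0.94 = 3/47.
Combined Bayes factor of the evidence already in hand = 2.1 × 3 = 6.3.
Odds after that evidence = (3/47) × 6.3 = 189/470.
Target odds = 0.95/0.05 = 19.
Need 4ⁿ ≥ 19 ÷ (189/470) = 8930/189.
4² = 16 falls short of 8930/189 but 4³ = 64 reaches it, so n = 3.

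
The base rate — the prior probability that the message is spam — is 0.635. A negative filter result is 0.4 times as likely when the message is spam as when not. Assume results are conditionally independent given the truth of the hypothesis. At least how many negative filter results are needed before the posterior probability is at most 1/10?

Prior odds = 0.635/0.365 = 127/73.
Likelihood ratio per negative filter result = 0.4.
Target odds: 0.1 ÷ 0.9 = 1/9.
Need (127/73) × 0.4ⁿ ≤ 1/9, i.e. 0.4ⁿ ≤ 73/1143.
0.4³ = 0.064 is still above 73/1143 but 0.4⁴ = 0.0256 is at or below it, so n = 4.

4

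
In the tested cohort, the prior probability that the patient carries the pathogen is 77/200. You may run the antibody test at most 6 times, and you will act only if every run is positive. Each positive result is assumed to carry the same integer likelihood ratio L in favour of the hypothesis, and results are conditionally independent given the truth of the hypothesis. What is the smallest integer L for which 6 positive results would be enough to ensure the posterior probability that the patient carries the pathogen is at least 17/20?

2

Prior odds = 0.385/0.615 = 77/123.
Target odds = 0.85/0.15 = 17/3.
Need L⁶ ≥ 17/3 ÷ (77/123) = 697/77.
1⁶ = 1 < 697/77 ≤ 64 = 2⁶, so L = 2.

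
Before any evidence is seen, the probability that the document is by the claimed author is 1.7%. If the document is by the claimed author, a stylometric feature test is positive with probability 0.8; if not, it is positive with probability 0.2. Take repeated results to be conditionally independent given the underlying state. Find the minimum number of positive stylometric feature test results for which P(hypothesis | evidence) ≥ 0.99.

Prior odds = 0.017/0.983 = 17/983.
Likelihood ratio of a positive = 0.8/0.2 = 4.
Target odds: 0.99 ÷ 0.01 = 99.
Need (17/983) × 4ⁿ ≥ 99, i.e. 4ⁿ ≥ 97317/17.
4⁶ = 4096 falls short of 97317/17 but 4⁷ = 16384 reaches it, so n = 7.

7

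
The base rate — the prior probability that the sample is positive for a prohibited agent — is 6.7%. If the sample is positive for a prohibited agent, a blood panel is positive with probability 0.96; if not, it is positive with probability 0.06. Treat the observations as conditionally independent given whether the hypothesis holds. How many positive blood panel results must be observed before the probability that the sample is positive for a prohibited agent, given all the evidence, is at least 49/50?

3

Prior odds: 0.067 ÷ 0.933 = 67/933.
Likelihood ratio of a positive = 0.96/0.06 = 16.
Target posterior odds = 0.98/0.02 = 49.
Require 16ⁿ ≥ 49 ÷ (67/933) = 45717/67.
16² = 256 falls short of 45717/67 but 16³ = 4096 reaches it, so n = 3.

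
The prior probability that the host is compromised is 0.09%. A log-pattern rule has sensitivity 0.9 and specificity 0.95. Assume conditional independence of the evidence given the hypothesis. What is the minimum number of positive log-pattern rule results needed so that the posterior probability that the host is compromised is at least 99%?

Prior odds = 0.0009/0.9991 = 9/9991.
False-positive rate = 1 − 0.95 = 0.05; likelihood ratio of a positive = 0.9/0.05 = 18.
Target posterior odds = 0.99/0.01 = 99.
Require 18ⁿ ≥ 99 ÷ (9/9991) = 109901.
18⁴ = 104976 falls short of 109901 but 18⁵ = 1889568 reaches it, so n = 5.

5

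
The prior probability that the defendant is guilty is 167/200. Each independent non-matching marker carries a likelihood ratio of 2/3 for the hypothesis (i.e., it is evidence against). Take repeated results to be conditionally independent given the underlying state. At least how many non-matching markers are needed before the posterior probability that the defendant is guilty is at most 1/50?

Prior odds: 0.835 ÷ 0.165 = 167/33.
Likelihood ratio per non-matching marker = 2/3.
Target odds: 0.02 ÷ 0.98 = 1/49.
Need (167/33) × (2/3)ⁿ ≤ 1/49, i.e. (2/3)ⁿ ≤ 33/8183.
(2/3)¹³ = 8192/1594323 is still above 33/8183 but (2/3)¹⁴ = 16384/4782969 is at or below it, so n = 14.

14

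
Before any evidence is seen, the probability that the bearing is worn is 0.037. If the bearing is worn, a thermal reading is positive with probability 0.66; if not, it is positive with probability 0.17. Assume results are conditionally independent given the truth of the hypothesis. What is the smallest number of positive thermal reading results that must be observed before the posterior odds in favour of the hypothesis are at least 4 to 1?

Prior odds = 0.037/0.963 = 37/963.
Likelihood ratio of a positive = 0.66/0.17 = 66/17.
Target odds = 4.
Need (37/963) × (66/17)ⁿ ≥ 4, i.e. (66/17)ⁿ ≥ 3852/37.
(66/17)³ = 287496/4913 falls short of 3852/37 but (66/17)⁴ = 18974736/83521 reaches it, so n = 4.

4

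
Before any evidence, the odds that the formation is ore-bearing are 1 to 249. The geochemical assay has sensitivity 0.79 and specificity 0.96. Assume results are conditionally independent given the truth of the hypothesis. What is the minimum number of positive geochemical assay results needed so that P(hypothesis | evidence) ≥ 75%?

3

Prior odds = 1/249.
False-positive rate = 1 − 0.96 = 0.04; likelihood ratio of a positive = 0.79/0.04 = 19.75.
Target odds: 0.75 ÷ 0.25 = 3.
Need (1/249) × 19.75ⁿ ≥ 3, i.e. 19.75ⁿ ≥ 747.
19.75² = 390.0625 falls short of 747 but 19.75³ = 7703.734375 reaches it, so n = 3.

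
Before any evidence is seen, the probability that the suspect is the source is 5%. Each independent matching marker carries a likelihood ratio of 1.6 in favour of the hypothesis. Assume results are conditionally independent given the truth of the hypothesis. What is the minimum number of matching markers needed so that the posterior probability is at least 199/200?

18

Prior odds = 0.05/0.95 = 1/19.
Likelihood ratio per matching marker = 1.6.
Target posterior odds = 0.995/0.005 = 199.
Need (1/19) × 1.6ⁿ ≥ 199, i.e. 1.6ⁿ ≥ 3781.
1.6¹⁷ ≈2951.48 falls short of 3781 but 1.6¹⁸ ≈4722.37 reaches it, so n = 18.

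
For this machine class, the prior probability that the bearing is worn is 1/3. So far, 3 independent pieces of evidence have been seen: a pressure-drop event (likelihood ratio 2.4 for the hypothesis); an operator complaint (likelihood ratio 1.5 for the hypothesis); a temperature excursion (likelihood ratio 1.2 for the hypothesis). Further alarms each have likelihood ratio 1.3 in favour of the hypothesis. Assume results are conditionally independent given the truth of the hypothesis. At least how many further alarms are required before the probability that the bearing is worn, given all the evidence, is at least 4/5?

Prior odds = (1/3)/(2/3) = 0.5.
Combined Bayes factor of the evidence already in hand = 2.4 × 1.5 × 1.2 = 4.32.
Odds after that evidence = 0.5 × 4.32 = 2.16.
Target odds = 0.8/0.2 = 4.
Need 1.3ⁿ ≥ 4 ÷ 2.16 = 50/27.
1.3² = 1.69 falls short of 50/27 but 1.3³ = 2.197 reaches it, so n = 3.

3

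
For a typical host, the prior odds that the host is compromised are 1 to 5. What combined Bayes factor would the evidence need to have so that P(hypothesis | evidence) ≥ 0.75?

Prior odds = 0.2.
Target odds = 0.75/0.25 = 3.
Required Bayes factor = 3 ÷ 0.2 = 15.

15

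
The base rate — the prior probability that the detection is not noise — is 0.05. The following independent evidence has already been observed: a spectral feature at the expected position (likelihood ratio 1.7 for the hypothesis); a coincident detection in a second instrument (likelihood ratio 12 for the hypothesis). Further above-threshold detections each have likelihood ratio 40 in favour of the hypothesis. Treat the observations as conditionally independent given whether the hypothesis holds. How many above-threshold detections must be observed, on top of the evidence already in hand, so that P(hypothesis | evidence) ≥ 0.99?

Prior odds = 0.05/0.95 = 1/19.
Combined Bayes factor of the evidence already in hand = 1.7 × 12 = 20.4.
Odds after that evidence = (1/19) × 20.4 = 102/95.
Target odds = 0.99/0.01 = 99.
Need 40ⁿ ≥ 99 ÷ (102/95) = 3135/34.
40¹ = 40 falls short of 3135/34 but 40² = 1600 reaches it, so n = 2.

2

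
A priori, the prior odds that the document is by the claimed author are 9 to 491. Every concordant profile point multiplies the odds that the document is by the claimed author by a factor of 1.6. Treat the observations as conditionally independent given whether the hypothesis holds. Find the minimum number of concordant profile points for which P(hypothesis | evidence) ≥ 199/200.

20

Prior odds = 9/491.
Likelihood ratio per concordant profile point = 1.6.
Target posterior odds = 0.995/0.005 = 199.
Require 1.6ⁿ ≥ 199 ÷ (9/491) = 97709/9.
1.6¹⁹ ≈7555.79 falls short of 97709/9 but 1.6²⁰ ≈12089.3 reaches it, so n = 20.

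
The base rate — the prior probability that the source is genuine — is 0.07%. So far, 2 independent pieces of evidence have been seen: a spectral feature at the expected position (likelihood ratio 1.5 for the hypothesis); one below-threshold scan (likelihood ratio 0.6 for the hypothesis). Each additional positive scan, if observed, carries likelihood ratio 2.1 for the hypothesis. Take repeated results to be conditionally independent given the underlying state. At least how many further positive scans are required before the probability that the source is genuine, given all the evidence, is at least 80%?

Prior odds = 0.0007/0.9993 = 7/9993.
Combined Bayes factor of the evidence already in hand = 1.5 × 0.6 = 0.9.
Odds after that evidence = (7/9993) × 0.9 = 21/33310.
Target odds = 0.8/0.2 = 4.
Need 2.1ⁿ ≥ 4 ÷ (21/33310) = 133240/21.
2.1¹¹ ≈3502.78 falls short of 133240/21 but 2.1¹² ≈7355.83 reaches it, so n = 12.

12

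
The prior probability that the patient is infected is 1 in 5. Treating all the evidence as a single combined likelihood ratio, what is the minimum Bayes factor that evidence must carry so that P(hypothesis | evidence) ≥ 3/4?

Prior odds = 0.2/0.8 = 0.25.
Target odds = 0.75/0.25 = 3.
Required Bayes factor = 3 ÷ 0.25 = 12.

12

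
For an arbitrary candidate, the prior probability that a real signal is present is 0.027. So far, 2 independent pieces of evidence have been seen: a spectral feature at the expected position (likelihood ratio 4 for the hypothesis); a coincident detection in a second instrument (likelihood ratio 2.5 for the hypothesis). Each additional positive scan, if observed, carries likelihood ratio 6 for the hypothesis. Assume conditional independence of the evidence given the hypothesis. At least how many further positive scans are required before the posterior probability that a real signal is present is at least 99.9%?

Prior odds = 0.027/0.973 = 27/973.
Combined Bayes factor of the evidence already in hand = 4 × 2.5 = 10.
Odds after that evidence = (27/973) × 10 = 270/973.
Target odds = 0.999/0.001 = 999.
Need 6ⁿ ≥ 999 ÷ (270/973) = 3600.1.
6⁴ = 1296 falls short of 3600.1 but 6⁵ = 7776 reaches it, so n = 5.

5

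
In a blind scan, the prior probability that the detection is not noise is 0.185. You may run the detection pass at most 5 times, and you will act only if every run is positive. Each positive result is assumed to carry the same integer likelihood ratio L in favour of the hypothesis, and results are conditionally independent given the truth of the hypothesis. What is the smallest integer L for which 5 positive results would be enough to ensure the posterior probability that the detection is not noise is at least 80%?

Prior odds = 0.185/0.815 = 37/163.
Target odds = 0.8/0.2 = 4.
Need L⁵ ≥ 4 ÷ (37/163) = 652/37.
1⁵ = 1 < 652/37 ≤ 32 = 2⁵, so L = 2.

2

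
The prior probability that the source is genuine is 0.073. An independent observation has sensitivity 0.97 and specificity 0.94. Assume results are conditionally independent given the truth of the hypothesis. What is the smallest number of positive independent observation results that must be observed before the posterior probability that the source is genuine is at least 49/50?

3

Prior odds = 0.073/0.927 = 73/927.
False-positive rate = 1 − 0.94 = 0.06; likelihood ratio of a positive = 0.97/0.06 = 97/6.
Target posterior odds = 0.98/0.02 = 49.
Require (97/6)ⁿ ≥ 49 ÷ (73/927) = 45423/73.
(97/6)² = 9409/36 falls short of 45423/73 but (97/6)³ = 912673/216 reaches it, so n = 3.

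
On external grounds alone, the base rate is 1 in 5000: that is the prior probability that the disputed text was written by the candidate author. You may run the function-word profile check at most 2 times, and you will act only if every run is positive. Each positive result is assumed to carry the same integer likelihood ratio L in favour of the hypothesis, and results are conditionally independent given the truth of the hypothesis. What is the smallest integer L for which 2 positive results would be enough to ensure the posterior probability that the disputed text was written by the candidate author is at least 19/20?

309

Prior odds = 0.0002/0.9998 = 1/4999.
Target odds = 0.95/0.05 = 19.
Need L² ≥ 19 ÷ (1/4999) = 94981.
308² = 94864 < 94981 ≤ 95481 = 309², so L = 309.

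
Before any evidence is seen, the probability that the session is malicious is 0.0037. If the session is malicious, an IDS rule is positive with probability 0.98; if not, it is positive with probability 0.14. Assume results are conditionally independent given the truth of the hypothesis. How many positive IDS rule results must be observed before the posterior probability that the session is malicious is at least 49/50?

Prior odds: 0.0037 ÷ 0.9963 = 37/9963.
Likelihood ratio of a positive = 0.98/0.14 = 7.
Target posterior odds = 0.98/0.02 = 49.
Require 7ⁿ ≥ 49 ÷ (37/9963) = 488187/37.
7⁴ = 2401 falls short of 488187/37 but 7⁵ = 16807 reaches it, so n = 5.

5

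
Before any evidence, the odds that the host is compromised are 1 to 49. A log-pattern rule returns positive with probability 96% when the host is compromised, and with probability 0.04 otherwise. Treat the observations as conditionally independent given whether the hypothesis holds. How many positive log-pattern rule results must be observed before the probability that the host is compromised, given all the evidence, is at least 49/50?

3

Prior odds = 1/49.
Likelihood ratio of a positive result = 0.96/0.04 = 24.
Target posterior odds = 0.98/0.02 = 49.
Require 24ⁿ ≥ 49 ÷ (1/49) = 2401.
24² = 576 falls short of 2401 but 24³ = 13824 reaches it, so n = 3.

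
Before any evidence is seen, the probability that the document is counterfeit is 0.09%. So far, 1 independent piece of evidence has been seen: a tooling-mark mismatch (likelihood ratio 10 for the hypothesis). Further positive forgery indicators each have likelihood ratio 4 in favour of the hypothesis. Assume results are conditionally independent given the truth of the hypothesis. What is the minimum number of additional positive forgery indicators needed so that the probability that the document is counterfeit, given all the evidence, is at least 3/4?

5

Prior odds = 0.0009/0.9991 = 9/9991.
Bayes factor of the evidence already in hand = 10.
Odds after that evidence = (9/9991) × 10 = 90/9991.
Target odds = 0.75/0.25 = 3.
Need 4ⁿ ≥ 3 ÷ (90/9991) = 9991/30.
4⁴ = 256 falls short of 9991/30 but 4⁵ = 1024 reaches it, so n = 5.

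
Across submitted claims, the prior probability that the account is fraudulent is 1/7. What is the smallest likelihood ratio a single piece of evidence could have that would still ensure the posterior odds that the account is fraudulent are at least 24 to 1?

Prior odds = (1/7)/(6/7) = 1/6.
Target odds = 24.
Required Bayes factor = 24 ÷ (1/6) = 144.

144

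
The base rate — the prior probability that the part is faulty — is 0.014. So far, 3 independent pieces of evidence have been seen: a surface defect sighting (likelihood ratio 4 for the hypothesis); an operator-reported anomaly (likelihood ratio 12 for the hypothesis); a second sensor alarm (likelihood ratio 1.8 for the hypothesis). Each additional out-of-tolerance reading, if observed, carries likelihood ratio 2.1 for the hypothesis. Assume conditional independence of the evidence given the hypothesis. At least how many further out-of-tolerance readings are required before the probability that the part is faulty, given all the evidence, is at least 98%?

5

Prior odds = 0.014/0.986 = 7/493.
Combined Bayes factor of the evidence already in hand = 4 × 12 × 1.8 = 86.4.
Odds after that evidence = (7/493) × 86.4 = 3024/2465.
Target odds = 0.98/0.02 = 49.
Need 2.1ⁿ ≥ 49 ÷ (3024/2465) = 17255/432.
2.1⁴ = 19.4481 falls short of 17255/432 but 2.1⁵ = 4084101/100000 reaches it, so n = 5.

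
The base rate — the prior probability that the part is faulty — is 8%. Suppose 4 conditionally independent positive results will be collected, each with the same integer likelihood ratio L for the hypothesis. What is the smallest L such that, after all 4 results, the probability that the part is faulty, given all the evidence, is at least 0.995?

Prior odds = 0.08/0.92 = 2/23.
Target odds = 0.995/0.005 = 199.
Need L⁴ ≥ 199 ÷ (2/23) = 2288.5.
6⁴ = 1296 < 2288.5 ≤ 2401 = 7⁴, so L = 7.

7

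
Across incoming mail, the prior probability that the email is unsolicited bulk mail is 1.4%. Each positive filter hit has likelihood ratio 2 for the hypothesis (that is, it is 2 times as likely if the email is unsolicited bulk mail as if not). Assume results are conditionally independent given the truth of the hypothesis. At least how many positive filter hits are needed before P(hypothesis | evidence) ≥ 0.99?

13

Prior odds = 0.014/0.986 = 7/493.
Likelihood ratio per positive filter hit = 2.
Target posterior odds = 0.99/0.01 = 99.
Need (7/493) × 2ⁿ ≥ 99, i.e. 2ⁿ ≥ 48807/7.
2¹² = 4096 falls short of 48807/7 but 2¹³ = 8192 reaches it, so n = 13.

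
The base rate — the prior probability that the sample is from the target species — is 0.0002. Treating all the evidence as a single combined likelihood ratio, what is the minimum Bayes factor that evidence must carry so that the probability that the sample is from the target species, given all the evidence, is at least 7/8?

Prior odds = 0.0002/0.9998 = 1/4999.
Target odds = 0.875/0.125 = 7.
Required Bayes factor = 7 ÷ (1/4999) = 34993.

34993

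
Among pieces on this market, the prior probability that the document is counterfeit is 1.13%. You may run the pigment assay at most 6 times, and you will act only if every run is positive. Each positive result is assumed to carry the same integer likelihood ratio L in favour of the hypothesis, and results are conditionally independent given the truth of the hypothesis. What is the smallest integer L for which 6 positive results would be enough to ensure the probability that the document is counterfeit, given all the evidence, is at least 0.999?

7

Prior odds = 0.0113/0.9887 = 113/9887.
Target odds = 0.999/0.001 = 999.
Need L⁶ ≥ 999 ÷ (113/9887) = 9877113/113.
6⁶ = 46656 < 9877113/113 ≤ 117649 = 7⁶, so L = 7.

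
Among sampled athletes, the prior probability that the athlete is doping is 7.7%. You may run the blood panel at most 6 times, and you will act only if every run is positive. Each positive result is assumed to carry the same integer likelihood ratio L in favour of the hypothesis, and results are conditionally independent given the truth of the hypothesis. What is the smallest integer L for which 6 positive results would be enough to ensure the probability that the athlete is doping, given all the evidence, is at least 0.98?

Prior odds = 0.077/0.923 = 77/923.
Target odds = 0.98/0.02 = 49.
Need L⁶ ≥ 49 ÷ (77/923) = 6461/11.
2⁶ = 64 < 6461/11 ≤ 729 = 3⁶, so L = 3.

3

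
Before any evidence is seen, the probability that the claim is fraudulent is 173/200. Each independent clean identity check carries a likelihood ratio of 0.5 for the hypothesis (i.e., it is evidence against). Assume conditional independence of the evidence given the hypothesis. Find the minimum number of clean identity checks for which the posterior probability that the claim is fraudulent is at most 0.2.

5

Prior odds: 0.865 ÷ 0.135 = 173/27.
Likelihood ratio per clean identity check = 0.5.
Target posterior odds = 0.2/0.8 = 0.25.
Need (173/27) × 0.5ⁿ ≤ 0.25, i.e. 0.5ⁿ ≤ 27/692.
0.5⁴ = 0.0625 is still above 27/692 but 0.5⁵ = 0.03125 is at or below it, so n = 5.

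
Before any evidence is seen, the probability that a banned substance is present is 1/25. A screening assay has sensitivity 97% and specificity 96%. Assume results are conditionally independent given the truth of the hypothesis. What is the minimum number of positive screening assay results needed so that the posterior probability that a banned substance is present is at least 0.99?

Prior odds: 0.04 ÷ 0.96 = 1/24.
False-positive rate = 1 − 0.96 = 0.04; likelihood ratio of a positive = 0.97/0.04 = 24.25.
Target odds: 0.99 ÷ 0.01 = 99.
Need (1/24) × 24.25ⁿ ≥ 99, i.e. 24.25ⁿ ≥ 2376.
24.25² = 588.0625 falls short of 2376 but 24.25³ = 912673/64 reaches it, so n = 3.

3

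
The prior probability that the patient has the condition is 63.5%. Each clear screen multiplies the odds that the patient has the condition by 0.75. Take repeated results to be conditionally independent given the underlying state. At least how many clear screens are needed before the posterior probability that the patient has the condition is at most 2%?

16

Prior odds = 0.635/0.365 = 127/73.
Likelihood ratio per clear screen = 0.75.
Target odds: 0.02 ÷ 0.98 = 1/49.
Require 0.75ⁿ ≤ 1/49 ÷ (127/73) = 73/6223.
0.75¹⁵ ≈0.0133635 is still above 73/6223 but 0.75¹⁶ ≈0.0100226 is at or below it, so n = 16.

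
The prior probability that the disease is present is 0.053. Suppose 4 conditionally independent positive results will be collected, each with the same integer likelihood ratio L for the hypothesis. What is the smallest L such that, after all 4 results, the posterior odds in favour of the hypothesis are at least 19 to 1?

Prior odds = 0.053/0.947 = 53/947.
Target odds = 19.
Need L⁴ ≥ 19 ÷ (53/947) = 17993/53.
4⁴ = 256 < 17993/53 ≤ 625 = 5⁴, so L = 5.

5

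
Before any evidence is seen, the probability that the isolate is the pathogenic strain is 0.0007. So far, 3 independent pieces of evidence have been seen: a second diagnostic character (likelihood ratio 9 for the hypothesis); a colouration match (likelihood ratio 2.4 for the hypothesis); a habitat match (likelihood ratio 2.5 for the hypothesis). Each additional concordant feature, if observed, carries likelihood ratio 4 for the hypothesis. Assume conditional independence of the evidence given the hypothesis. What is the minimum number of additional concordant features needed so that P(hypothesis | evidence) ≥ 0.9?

4

Prior odds = 0.0007/0.9993 = 7/9993.
Combined Bayes factor of the evidence already in hand = 9 × 2.4 × 2.5 = 54.
Odds after that evidence = (7/9993) × 54 = 126/3331.
Target odds = 0.9/0.1 = 9.
Need 4ⁿ ≥ 9 ÷ (126/3331) = 3331/14.
4³ = 64 falls short of 3331/14 but 4⁴ = 256 reaches it, so n = 4.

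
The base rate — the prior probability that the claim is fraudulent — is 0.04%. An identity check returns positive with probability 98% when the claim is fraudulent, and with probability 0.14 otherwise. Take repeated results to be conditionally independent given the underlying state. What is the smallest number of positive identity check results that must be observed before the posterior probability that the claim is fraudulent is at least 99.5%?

7

Prior odds: 0.0004 ÷ 0.9996 = 1/2499.
Likelihood ratio of a positive result = 0.98/0.14 = 7.
Target odds: 0.995 ÷ 0.005 = 199.
Need (1/2499) × 7ⁿ ≥ 199, i.e. 7ⁿ ≥ 497301.
7⁶ = 117649 falls short of 497301 but 7⁷ = 823543 reaches it, so n = 7.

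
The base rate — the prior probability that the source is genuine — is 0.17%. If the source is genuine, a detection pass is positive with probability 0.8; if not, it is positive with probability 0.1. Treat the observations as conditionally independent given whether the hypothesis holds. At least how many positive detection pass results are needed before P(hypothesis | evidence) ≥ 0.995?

6

Prior odds = 0.0017/0.9983 = 17/9983.
Likelihood ratio of a positive = 0.8/0.1 = 8.
Target posterior odds = 0.995/0.005 = 199.
Require 8ⁿ ≥ 199 ÷ (17/9983) = 1986617/17.
8⁵ = 32768 falls short of 1986617/17 but 8⁶ = 262144 reaches it, so n = 6.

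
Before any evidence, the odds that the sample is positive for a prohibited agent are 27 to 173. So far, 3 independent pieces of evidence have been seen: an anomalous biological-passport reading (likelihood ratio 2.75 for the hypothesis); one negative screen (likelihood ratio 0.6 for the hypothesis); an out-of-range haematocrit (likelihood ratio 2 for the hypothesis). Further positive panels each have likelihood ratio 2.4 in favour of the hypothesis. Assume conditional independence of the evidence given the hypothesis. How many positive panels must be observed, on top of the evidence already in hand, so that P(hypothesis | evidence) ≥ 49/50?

6

Prior odds = 27/173.
Combined Bayes factor of the evidence already in hand = 2.75 × 0.6 × 2 = 3.3.
Odds after that evidence = (27/173) × 3.3 = 891/1730.
Target odds = 0.98/0.02 = 49.
Need 2.4ⁿ ≥ 49 ÷ (891/1730) = 84770/891.
2.4⁵ = 79.62624 falls short of 84770/891 but 2.4⁶ = 2985984/15625 reaches it, so n = 6.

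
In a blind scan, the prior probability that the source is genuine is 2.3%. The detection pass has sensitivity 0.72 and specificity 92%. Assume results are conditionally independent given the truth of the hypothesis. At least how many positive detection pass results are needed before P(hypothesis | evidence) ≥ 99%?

4

Prior odds: 0.023 ÷ 0.977 = 23/977.
False-positive rate = 1 − 0.92 = 0.08; likelihood ratio of a positive = 0.72/0.08 = 9.
Target odds: 0.99 ÷ 0.01 = 99.
Require 9ⁿ ≥ 99 ÷ (23/977) = 96723/23.
9³ = 729 falls short of 96723/23 but 9⁴ = 6561 reaches it, so n = 4.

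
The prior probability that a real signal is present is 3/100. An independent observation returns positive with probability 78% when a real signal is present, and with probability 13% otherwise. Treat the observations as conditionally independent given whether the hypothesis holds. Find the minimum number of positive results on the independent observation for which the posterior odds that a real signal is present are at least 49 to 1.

Prior odds: 0.03 ÷ 0.97 = 3/97.
Likelihood ratio of a positive result = 0.78/0.13 = 6.
Target odds = 49.
Require 6ⁿ ≥ 49 ÷ (3/97) = 4753/3.
6⁴ = 1296 falls short of 4753/3 but 6⁵ = 7776 reaches it, so n = 5.

5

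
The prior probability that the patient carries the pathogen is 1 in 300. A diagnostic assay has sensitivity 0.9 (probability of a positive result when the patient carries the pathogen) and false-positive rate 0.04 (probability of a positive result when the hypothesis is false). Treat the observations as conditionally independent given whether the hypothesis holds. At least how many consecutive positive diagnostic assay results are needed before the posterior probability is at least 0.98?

4

Prior odds = (1/300)/(299/300) = 1/299.
Likelihood ratio of a positive result = 0.9/0.04 = 22.5.
Target posterior odds = 0.98/0.02 = 49.
Need (1/299) × 22.5ⁿ ≥ 49, i.e. 22.5ⁿ ≥ 14651.
22.5³ = 11390.625 falls short of 14651 but 22.5⁴ = 256289.0625 reaches it, so n = 4.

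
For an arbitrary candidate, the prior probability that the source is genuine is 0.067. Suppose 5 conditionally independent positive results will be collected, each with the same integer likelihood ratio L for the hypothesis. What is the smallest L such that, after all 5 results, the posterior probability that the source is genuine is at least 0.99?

Prior odds = 0.067/0.933 = 67/933.
Target odds = 0.99/0.01 = 99.
Need L⁵ ≥ 99 ÷ (67/933) = 92367/67.
4⁵ = 1024 < 92367/67 ≤ 3125 = 5⁵, so L = 5.

5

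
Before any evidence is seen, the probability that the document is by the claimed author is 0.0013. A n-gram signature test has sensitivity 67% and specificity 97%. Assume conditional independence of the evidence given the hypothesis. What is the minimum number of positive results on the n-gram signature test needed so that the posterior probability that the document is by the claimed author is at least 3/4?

Prior odds = 0.0013/0.9987 = 13/9987.
False-positive rate = 1 − 0.97 = 0.03; likelihood ratio of a positive = 0.67/0.03 = 67/3.
Target odds: 0.75 ÷ 0.25 = 3.
Require (67/3)ⁿ ≥ 3 ÷ (13/9987) = 29961/13.
(67/3)² = 4489/9 falls short of 29961/13 but (67/3)³ = 300763/27 reaches it, so n = 3.

3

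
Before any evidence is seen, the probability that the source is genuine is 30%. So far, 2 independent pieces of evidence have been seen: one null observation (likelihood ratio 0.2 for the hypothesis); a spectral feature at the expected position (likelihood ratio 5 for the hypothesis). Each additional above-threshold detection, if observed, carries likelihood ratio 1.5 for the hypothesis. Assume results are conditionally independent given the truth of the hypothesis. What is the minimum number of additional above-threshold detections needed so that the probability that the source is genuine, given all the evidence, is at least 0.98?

Prior odds = 0.3/0.7 = 3/7.
Combined Bayes factor of the evidence already in hand = 0.2 × 5 = 1.
Odds after that evidence = (3/7) × 1 = 3/7.
Target odds = 0.98/0.02 = 49.
Need 1.5ⁿ ≥ 49 ÷ (3/7) = 343/3.
1.5¹¹ = 177147/2048 falls short of 343/3 but 1.5¹² = 531441/4096 reaches it, so n = 12.

12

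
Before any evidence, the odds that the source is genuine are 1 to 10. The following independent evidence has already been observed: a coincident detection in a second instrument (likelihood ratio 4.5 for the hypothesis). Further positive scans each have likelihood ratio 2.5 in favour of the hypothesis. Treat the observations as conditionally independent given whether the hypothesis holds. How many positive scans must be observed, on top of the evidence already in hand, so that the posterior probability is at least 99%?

6

Prior odds = 0.1.
Bayes factor of the evidence already in hand = 4.5.
Odds after that evidence = 0.1 × 4.5 = 0.45.
Target odds = 0.99/0.01 = 99.
Need 2.5ⁿ ≥ 99 ÷ 0.45 = 220.
2.5⁵ = 97.65625 falls short of 220 but 2.5⁶ = 244.140625 reaches it, so n = 6.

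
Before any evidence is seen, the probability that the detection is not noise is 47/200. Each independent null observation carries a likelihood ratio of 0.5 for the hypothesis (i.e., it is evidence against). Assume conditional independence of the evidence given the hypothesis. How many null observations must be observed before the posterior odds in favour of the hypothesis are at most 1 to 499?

Prior odds = 0.235/0.765 = 47/153.
Likelihood ratio per null observation = 0.5.
Target odds = 1/499.
Require 0.5ⁿ ≤ 1/499 ÷ (47/153) = 153/23453.
0.5⁷ = 0.0078125 is still above 153/23453 but 0.5⁸ = 0.00390625 is at or below it, so n = 8.

8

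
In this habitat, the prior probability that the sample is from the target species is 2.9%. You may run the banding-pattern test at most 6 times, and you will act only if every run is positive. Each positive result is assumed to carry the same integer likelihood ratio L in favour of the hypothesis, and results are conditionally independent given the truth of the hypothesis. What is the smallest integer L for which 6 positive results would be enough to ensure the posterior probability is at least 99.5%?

5

Prior odds = 0.029/0.971 = 29/971.
Target odds = 0.995/0.005 = 199.
Need L⁶ ≥ 199 ÷ (29/971) = 193229/29.
4⁶ = 4096 < 193229/29 ≤ 15625 = 5⁶, so L = 5.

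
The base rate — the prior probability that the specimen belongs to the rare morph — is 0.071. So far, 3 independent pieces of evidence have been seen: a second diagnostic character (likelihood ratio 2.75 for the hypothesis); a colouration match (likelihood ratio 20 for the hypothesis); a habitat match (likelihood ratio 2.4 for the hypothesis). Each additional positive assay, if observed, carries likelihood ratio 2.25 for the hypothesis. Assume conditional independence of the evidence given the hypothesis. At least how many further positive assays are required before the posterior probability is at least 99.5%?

4

Prior odds = 0.071/0.929 = 71/929.
Combined Bayes factor of the evidence already in hand = 2.75 × 20 × 2.4 = 132.
Odds after that evidence = (71/929) × 132 = 9372/929.
Target odds = 0.995/0.005 = 199.
Need 2.25ⁿ ≥ 199 ÷ (9372/929) = 184871/9372.
2.25³ = 11.390625 falls short of 184871/9372 but 2.25⁴ = 25.62890625 reaches it, so n = 4.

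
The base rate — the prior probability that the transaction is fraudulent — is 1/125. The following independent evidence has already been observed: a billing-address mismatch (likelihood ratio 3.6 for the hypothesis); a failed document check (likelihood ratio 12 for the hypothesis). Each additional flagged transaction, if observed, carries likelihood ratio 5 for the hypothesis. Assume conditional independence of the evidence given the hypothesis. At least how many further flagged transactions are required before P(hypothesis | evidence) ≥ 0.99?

Prior odds = 0.008/0.992 = 1/124.
Combined Bayes factor of the evidence already in hand = 3.6 × 12 = 43.2.
Odds after that evidence = (1/124) × 43.2 = 54/155.
Target odds = 0.99/0.01 = 99.
Need 5ⁿ ≥ 99 ÷ (54/155) = 1705/6.
5³ = 125 falls short of 1705/6 but 5⁴ = 625 reaches it, so n = 4.

4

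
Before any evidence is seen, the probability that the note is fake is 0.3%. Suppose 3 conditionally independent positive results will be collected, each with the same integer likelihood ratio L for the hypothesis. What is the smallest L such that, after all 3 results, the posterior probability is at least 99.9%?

70

Prior odds = 0.003/0.997 = 3/997.
Target odds = 0.999/0.001 = 999.
Need L³ ≥ 999 ÷ (3/997) = 332001.
69³ = 328509 < 332001 ≤ 343000 = 70³, so L = 70.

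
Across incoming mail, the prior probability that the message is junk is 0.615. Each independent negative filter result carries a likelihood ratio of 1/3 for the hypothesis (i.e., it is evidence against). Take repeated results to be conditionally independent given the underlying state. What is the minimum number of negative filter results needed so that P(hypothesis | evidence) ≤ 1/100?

Prior odds = 0.615/0.385 = 123/77.
Likelihood ratio per negative filter result = 1/3.
Target posterior odds = 0.01/0.99 = 1/99.
Need (123/77) × (1/3)ⁿ ≤ 1/99, i.e. (1/3)ⁿ ≤ 7/1107.
(1/3)⁴ = 1/81 is still above 7/1107 but (1/3)⁵ = 1/243 is at or below it, so n = 5.

5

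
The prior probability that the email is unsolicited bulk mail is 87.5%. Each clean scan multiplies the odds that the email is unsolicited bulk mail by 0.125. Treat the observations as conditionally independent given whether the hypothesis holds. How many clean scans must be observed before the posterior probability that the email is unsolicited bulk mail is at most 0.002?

Prior odds = 0.875/0.125 = 7.
Likelihood ratio per clean scan = 0.125.
Target odds: 0.002 ÷ 0.998 = 1/499.
Require 0.125ⁿ ≤ 1/499 ÷ 7 = 1/3493.
0.125³ = 0.001953125 is still above 1/3493 but 0.125⁴ = 1/4096 is at or below it, so n = 4.

4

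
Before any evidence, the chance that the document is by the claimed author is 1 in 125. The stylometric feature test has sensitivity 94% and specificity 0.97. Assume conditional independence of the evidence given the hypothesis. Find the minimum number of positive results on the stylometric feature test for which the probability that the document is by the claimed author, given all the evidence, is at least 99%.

Prior odds: 0.008 ÷ 0.992 = 1/124.
False-positive rate = 1 − 0.97 = 0.03; likelihood ratio of a positive = 0.94/0.03 = 94/3.
Target posterior odds = 0.99/0.01 = 99.
Need (1/124) × (94/3)ⁿ ≥ 99, i.e. (94/3)ⁿ ≥ 12276.
(94/3)² = 8836/9 falls short of 12276 but (94/3)³ = 830584/27 reaches it, so n = 3.

3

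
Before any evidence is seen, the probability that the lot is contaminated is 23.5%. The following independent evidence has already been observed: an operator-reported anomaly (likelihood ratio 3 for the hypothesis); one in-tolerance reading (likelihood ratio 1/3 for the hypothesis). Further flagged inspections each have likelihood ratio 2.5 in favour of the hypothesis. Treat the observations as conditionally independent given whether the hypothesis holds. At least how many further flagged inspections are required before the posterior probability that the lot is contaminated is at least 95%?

5

Prior odds = 0.235/0.765 = 47/153.
Combined Bayes factor of the evidence already in hand = 3 × (1/3) = 1.
Odds after that evidence = (47/153) × 1 = 47/153.
Target odds = 0.95/0.05 = 19.
Need 2.5ⁿ ≥ 19 ÷ (47/153) = 2907/47.
2.5⁴ = 39.0625 falls short of 2907/47 but 2.5⁵ = 97.65625 reaches it, so n = 5.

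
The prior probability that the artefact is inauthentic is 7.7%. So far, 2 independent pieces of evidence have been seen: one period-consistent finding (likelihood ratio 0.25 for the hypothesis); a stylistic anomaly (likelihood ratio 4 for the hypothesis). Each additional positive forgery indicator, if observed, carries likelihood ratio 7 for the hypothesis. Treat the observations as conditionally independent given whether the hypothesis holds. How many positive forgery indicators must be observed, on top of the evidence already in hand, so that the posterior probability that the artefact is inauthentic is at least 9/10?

3

Prior odds = 0.077/0.923 = 77/923.
Combined Bayes factor of the evidence already in hand = 0.25 × 4 = 1.
Odds after that evidence = (77/923) × 1 = 77/923.
Target odds = 0.9/0.1 = 9.
Need 7ⁿ ≥ 9 ÷ (77/923) = 8307/77.
7² = 49 falls short of 8307/77 but 7³ = 343 reaches it, so n = 3.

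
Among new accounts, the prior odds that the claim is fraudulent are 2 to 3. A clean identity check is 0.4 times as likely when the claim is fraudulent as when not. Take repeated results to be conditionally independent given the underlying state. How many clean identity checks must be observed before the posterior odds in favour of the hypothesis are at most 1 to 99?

Prior odds = 2/3.
Likelihood ratio per clean identity check = 0.4.
Target odds = 1/99.
Need (2/3) × 0.4ⁿ ≤ 1/99, i.e. 0.4ⁿ ≤ 1/66.
0.4⁴ = 0.0256 is still above 1/66 but 0.4⁵ = 0.01024 is at or below it, so n = 5.

5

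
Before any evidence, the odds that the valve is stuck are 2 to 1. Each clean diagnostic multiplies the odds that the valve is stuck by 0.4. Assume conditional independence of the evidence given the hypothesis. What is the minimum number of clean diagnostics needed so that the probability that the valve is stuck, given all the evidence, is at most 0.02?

6

Prior odds = 2.
Likelihood ratio per clean diagnostic = 0.4.
Target posterior odds = 0.02/0.98 = 1/49.
Need 2 × 0.4ⁿ ≤ 1/49, i.e. 0.4ⁿ ≤ 1/98.
0.4⁵ = 0.01024 is still above 1/98 but 0.4⁶ = 64/15625 is at or below it, so n = 6.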